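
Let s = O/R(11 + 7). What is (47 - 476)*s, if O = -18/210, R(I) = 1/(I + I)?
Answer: 46332/35 ≈ 1323.8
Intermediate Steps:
R(I) = 1/(2*I)
O = -3/35 (O = -18*1/210 = -3/35 ≈ -0.085714)
s = -108/35 (s = -3/(35*(1/(2*(11 + 7)))) = -3/(35*((½)/18)) = -3/(35*((½)*(1/18))) = -3/(35*1/36) = -3/35*36 = -108/35 ≈ -3.0857)
(47 - 476)*s = (47 - 476)*(-108/35) = -429*(-108/35) = 46332/35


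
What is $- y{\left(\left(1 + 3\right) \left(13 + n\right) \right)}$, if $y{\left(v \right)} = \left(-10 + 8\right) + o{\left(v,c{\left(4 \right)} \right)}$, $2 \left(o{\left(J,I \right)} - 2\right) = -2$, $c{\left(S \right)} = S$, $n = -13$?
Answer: $1$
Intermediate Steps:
$o{\left(J,I \right)} = 1$ ($o{\left(J,I \right)} = 2 + \frac{1}{2} \left(-2\right) = 2 - 1 = 1$)
$y{\left(v \right)} = -1$ ($y{\left(v \right)} = \left(-10 + 8\right) + 1 = -2 + 1 = -1$)
$- y{\left(\left(1 + 3\right) \left(13 + n\right) \right)} = \left(-1\right) \left(-1\right) = 1$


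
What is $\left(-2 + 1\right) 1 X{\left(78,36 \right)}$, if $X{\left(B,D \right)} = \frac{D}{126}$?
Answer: $- \frac{2}{7} \approx -0.28571$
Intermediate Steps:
$X{\left(B,D \right)} = \frac{D}{126}$ ($X{\left(B,D \right)} = D \frac{1}{126} = \frac{D}{126}$)
$\left(-2 + 1\right) 1 X{\left(78,36 \right)} = \left(-2 + 1\right) 1 \cdot \frac{1}{126} \cdot 36 = \left(-1\right) 1 \cdot \frac{2}{7} = \left(-1\right) \frac{2}{7} = - \frac{2}{7}$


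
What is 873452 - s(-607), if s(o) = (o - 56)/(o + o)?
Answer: 1060370065/1214 ≈ 8.7345e+5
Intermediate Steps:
s(o) = (-56 + o)/(2*o) (s(o) = (-56 + o)/((2*o)) = (-56 + o)*(1/(2*o)) = (-56 + o)/(2*o))
873452 - s(-607) = 873452 - (-56 - 607)/(2*(-607)) = 873452 - (-1)*(-663)/(2*607) = 873452 - 1*663/1214 = 873452 - 663/1214 = 1060370065/1214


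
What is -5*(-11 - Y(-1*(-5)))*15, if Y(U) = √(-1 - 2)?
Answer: 825 + 75*I*√3 ≈ 825.0 + 129.9*I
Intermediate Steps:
Y(U) = I*√3 (Y(U) = √(-3) = I*√3)
-5*(-11 - Y(-1*(-5)))*15 = -5*(-11 - I*√3)*15 = (55 + 5*I*√3)*15 = 825 + 75*I*√3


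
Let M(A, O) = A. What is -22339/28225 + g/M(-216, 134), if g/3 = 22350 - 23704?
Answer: 18304121/1016100 ≈ 18.014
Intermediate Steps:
g = -4062 (g = 3*(22350 - 23704) = 3*(-1354) = -4062)
-22339/28225 + g/M(-216, 134) = -22339/28225 - 4062/(-216) = -22339*1/28225 - 4062*(-1/216) = -22339/28225 + 677/36 = 18304121/1016100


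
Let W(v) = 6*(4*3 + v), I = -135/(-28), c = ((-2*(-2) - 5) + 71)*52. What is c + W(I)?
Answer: 52373/14 ≈ 3740.9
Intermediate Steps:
c = 3640 (c = ((4 - 5) + 71)*52 = (-1 + 71)*52 = 70*52 = 3640)
I = 135/28 (I = -135*(-1/28) = 135/28 ≈ 4.8214)
W(v) = 72 + 6*v (W(v) = 6*(12 + v) = 72 + 6*v)
c + W(I) = 3640 + (72 + 6*(135/28)) = 3640 + (72 + 405/14) = 3640 + 1413/14 = 52373/14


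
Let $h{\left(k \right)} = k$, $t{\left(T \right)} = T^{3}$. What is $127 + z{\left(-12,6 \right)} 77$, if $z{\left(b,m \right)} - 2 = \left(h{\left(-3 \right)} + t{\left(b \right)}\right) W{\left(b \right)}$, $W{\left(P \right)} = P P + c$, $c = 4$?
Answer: $-19726195$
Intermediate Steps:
$W{\left(P \right)} = 4 + P^{2}$ ($W{\left(P \right)} = P P + 4 = P^{2} + 4 = 4 + P^{2}$)
$z{\left(b,m \right)} = 2 + \left(-3 + b^{3}\right) \left(4 + b^{2}\right)$
$127 + z{\left(-12,6 \right)} 77 = 127 + \left(-10 - 3 \left(-12\right)^{2} + \left(-12\right)^{3} \left(4 + \left(-12\right)^{2}\right)\right) 77 = 127 + \left(-10 - 432 - 1728 \left(4 + 144\right)\right) 77 = 127 + \left(-10 - 432 - 255744\right) 77 = 127 - 19726322 = -19726195$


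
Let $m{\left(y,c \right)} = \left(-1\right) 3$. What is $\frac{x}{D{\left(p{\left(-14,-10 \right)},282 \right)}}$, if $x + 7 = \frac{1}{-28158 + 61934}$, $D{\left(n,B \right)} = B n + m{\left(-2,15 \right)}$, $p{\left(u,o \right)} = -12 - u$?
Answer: $- \frac{236431}{18948336} \approx -0.012478$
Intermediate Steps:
$m{\left(y,c \right)} = -3$
$D{\left(n,B \right)} = -3 + B n$ ($D{\left(n,B \right)} = B n - 3 = -3 + B n$)
$x = - \frac{236431}{33776}$ ($x = -7 + \frac{1}{-28158 + 61934} = -7 + \frac{1}{33776} = - \frac{236431}{33776} \approx -7.0$)
$\frac{x}{D{\left(p{\left(-14,-10 \right)},282 \right)}} = - \frac{236431}{33776 \left(-3 + 282 \left(-12 - -14\right)\right)} = - \frac{236431}{33776 \left(-3 + 282 \left(-12 + 14\right)\right)} = - \frac{236431}{33776 \left(-3 + 282 \cdot 2\right)} = - \frac{236431}{33776 \left(-3 + 564\right)} = - \frac{236431}{33776 \cdot 561} = \left(- \frac{236431}{33776}\right) \frac{1}{561} = - \frac{236431}{18948336}$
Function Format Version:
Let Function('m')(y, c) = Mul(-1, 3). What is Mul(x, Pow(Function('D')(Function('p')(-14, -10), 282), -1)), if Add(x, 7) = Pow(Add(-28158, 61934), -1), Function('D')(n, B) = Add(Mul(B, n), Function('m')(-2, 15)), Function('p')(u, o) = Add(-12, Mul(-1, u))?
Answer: Rational(-236431, 18948336) ≈ -0.012478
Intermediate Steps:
Function('m')(y, c) = -3
Function('D')(n, B) = Add(-3, Mul(B, n)) (Function('D')(n, B) = Add(Mul(B, n), -3) = Add(-3, Mul(B, n)))
x = Rational(-236431, 33776) (x = Add(-7, Pow(Add(-28158, 61934), -1)) = Add(-7, Pow(33776, -1)) = Add(-7, Rational(1, 33776)) = Rational(-236431, 33776) ≈ -7.0000)
Mul(x, Pow(Function('D')(Function('p')(-14, -10), 282), -1)) = Mul(Rational(-236431, 33776), Pow(Add(-3, Mul(282, Add(-12, Mul(-1, -14)))), -1)) = Mul(Rational(-236431, 33776), Pow(Add(-3, Mul(282, Add(-12, 14))), -1)) = Mul(Rational(-236431, 33776), Pow(Add(-3, Mul(282, 2)), -1)) = Mul(Rational(-236431, 33776), Pow(Add(-3, 564), -1)) = Mul(Rational(-236431, 33776), Pow(561, -1)) = Mul(Rational(-236431, 33776), Rational(1, 561)) = Rational(-236431, 18948336)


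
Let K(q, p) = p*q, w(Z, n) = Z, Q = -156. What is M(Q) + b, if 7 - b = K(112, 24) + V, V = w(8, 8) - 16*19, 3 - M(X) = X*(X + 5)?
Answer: -25938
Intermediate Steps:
M(X) = 3 - X*(5 + X) (M(X) = 3 - X*(X + 5) = 3 - X*(5 + X))
V = -296 (V = 8 - 16*19 = 8 - 304 = -296)
b = -2385 (b = 7 - (24*112 - 296) = 7 - (2688 - 296) = 7 - 1*2392 = 7 - 2392 = -2385)
M(Q) + b = (3 - 1*(-156)² - 5*(-156)) - 2385 = (3 - 1*24336 + 780) - 2385 = (3 - 24336 + 780) - 2385 = -23553 - 2385 = -25938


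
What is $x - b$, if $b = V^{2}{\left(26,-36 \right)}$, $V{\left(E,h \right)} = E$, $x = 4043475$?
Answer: $4042799$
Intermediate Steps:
$b = 676$ ($b = 26^{2} = 676$)
$x - b = 4043475 - 676 = 4042799$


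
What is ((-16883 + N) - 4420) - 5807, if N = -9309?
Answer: -36419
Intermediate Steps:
((-16883 + N) - 4420) - 5807 = ((-16883 - 9309) - 4420) - 5807 = (-26192 - 4420) - 5807 = -30612 - 5807 = -36419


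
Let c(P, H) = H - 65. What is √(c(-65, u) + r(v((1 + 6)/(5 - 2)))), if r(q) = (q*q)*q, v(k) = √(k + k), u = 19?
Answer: √(-414 + 14*√42)/3 ≈ 5.9932*I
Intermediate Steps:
c(P, H) = -65 + H
v(k) = √2*√k (v(k) = √(2*k) = √2*√k)
r(q) = q³ (r(q) = q²*q = q³)
√(c(-65, u) + r(v((1 + 6)/(5 - 2)))) = √((-65 + 19) + (√2*√((1 + 6)/(5 - 2)))³) = √(-46 + (√2*√(7/3))³) = √(-46 + (√2*(√21/3))³) = √(-46 + (√42/3)³) = √(-46 + 14*√42/9)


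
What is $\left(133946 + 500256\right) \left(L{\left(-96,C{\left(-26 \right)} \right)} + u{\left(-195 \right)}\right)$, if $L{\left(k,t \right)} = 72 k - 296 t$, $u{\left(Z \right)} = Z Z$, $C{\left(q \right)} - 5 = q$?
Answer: $23674126458$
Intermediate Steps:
$C{\left(q \right)} = 5 + q$
$u{\left(Z \right)} = Z^{2}$
$L{\left(k,t \right)} = - 296 t + 72 k$
$\left(133946 + 500256\right) \left(L{\left(-96,C{\left(-26 \right)} \right)} + u{\left(-195 \right)}\right) = \left(133946 + 500256\right) \left(\left(- 296 \left(5 - 26\right) + 72 \left(-96\right)\right) + \left(-195\right)^{2}\right) = 634202 \left(\left(\left(-296\right) \left(-21\right) - 6912\right) + 38025\right) = 634202 \left(\left(6216 - 6912\right) + 38025\right) = 634202 \left(-696 + 38025\right) = 634202 \cdot 37329 = 23674126458$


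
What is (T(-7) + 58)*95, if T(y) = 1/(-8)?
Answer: 43985/8 ≈ 5498.1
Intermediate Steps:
T(y) = -⅛
(T(-7) + 58)*95 = (-⅛ + 58)*95 = (463/8)*95 = 43985/8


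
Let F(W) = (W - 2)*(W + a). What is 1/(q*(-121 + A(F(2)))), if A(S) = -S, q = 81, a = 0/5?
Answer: -1/9801 ≈ -0.00010203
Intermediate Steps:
a = 0 (a = 0*(⅕) = 0)
F(W) = W*(-2 + W) (F(W) = (W - 2)*(W + 0) = (-2 + W)*W = W*(-2 + W))
1/(q*(-121 + A(F(2)))) = 1/(81*(-121 - 2*(-2 + 2))) = 1/(81*(-121 - 2*0)) = 1/(81*(-121 - 1*0)) = 1/(81*(-121 + 0)) = 1/(81*(-121)) = 1/(-9801) = -1/9801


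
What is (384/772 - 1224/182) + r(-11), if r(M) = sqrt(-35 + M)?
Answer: -109380/17563 + I*sqrt(46) ≈ -6.2279 + 6.7823*I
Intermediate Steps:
(384/772 - 1224/182) + r(-11) = (384/772 - 1224/182) + sqrt(-35 - 11) = (384*(1/772) - 1224*1/182) + sqrt(-46) = (96/193 - 612/91) + I*sqrt(46) = -109380/17563 + I*sqrt(46)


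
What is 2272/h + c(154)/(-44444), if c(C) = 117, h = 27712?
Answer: 1527101/19244252 ≈ 0.079354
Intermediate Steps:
2272/h + c(154)/(-44444) = 2272/27712 + 117/(-44444) = 2272*(1/27712) + 117*(-1/44444) = 71/866 - 117/44444 = 1527101/19244252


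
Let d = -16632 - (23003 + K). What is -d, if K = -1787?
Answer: 37848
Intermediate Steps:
d = -37848 (d = -16632 - (23003 - 1787) = -16632 - 1*21216 = -16632 - 21216 = -37848)
-d = -1*(-37848) = 37848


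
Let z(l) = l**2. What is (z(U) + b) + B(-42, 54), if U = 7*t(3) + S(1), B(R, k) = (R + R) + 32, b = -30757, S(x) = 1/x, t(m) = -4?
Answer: -30080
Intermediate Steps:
S(x) = 1/x
B(R, k) = 32 + 2*R (B(R, k) = 2*R + 32 = 32 + 2*R)
U = -27 (U = 7*(-4) + 1/1 = -28 + 1 = -27)
(z(U) + b) + B(-42, 54) = ((-27)**2 - 30757) + (32 + 2*(-42)) = (729 - 30757) + (32 - 84) = -30028 - 52 = -30080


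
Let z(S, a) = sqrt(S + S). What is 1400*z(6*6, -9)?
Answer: 8400*sqrt(2) ≈ 11879.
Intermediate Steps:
z(S, a) = sqrt(2)*sqrt(S) (z(S, a) = sqrt(2*S) = sqrt(2)*sqrt(S))
1400*z(6*6, -9) = 1400*(sqrt(2)*sqrt(6*6)) = 1400*(sqrt(2)*sqrt(36)) = 1400*(sqrt(2)*6) = 1400*(6*sqrt(2)) = 8400*sqrt(2)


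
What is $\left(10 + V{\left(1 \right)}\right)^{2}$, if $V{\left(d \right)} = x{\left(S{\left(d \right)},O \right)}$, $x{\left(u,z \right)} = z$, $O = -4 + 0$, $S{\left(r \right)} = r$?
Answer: $36$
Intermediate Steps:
$O = -4$
$V{\left(d \right)} = -4$
$\left(10 + V{\left(1 \right)}\right)^{2} = \left(10 - 4\right)^{2} = 6^{2} = 36$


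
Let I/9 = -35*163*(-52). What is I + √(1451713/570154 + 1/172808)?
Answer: 2669940 + 3*√171648148883706587274/24631793108 ≈ 2.6699e+6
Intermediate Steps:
I = 2669940 (I = 9*(-35*163*(-52)) = 9*(-5705*(-52)) = 9*296660 = 2669940)
I + √(1451713/570154 + 1/172808) = 2669940 + √(1451713/570154 + 1/172808) = 2669940 + √(125434095129/49263586216) = 2669940 + 3*√171648148883706587274/24631793108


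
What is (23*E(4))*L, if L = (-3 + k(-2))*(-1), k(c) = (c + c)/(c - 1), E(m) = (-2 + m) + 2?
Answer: 460/3 ≈ 153.33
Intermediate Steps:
E(m) = m
k(c) = 2*c/(-1 + c) (k(c) = (2*c)/(-1 + c) = 2*c/(-1 + c))
L = 5/3 (L = (-3 + 2*(-2)/(-1 - 2))*(-1) = (-3 + 2*(-2)/(-3))*(-1) = (-3 + 2*(-2)*(-1/3))*(-1) = (-3 + 4/3)*(-1) = -5/3*(-1) = 5/3 ≈ 1.6667)
(23*E(4))*L = (23*4)*(5/3) = 92*(5/3) = 460/3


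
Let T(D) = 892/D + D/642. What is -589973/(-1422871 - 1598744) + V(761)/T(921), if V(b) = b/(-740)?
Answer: -24642802638971/105904553918850 ≈ -0.23269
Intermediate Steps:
T(D) = 892/D + D/642 (T(D) = 892/D + D*(1/642) = 892/D + D/642)
V(b) = -b/740 (V(b) = b*(-1/740) = -b/740)
-589973/(-1422871 - 1598744) + V(761)/T(921) = -589973/(-1422871 - 1598744) + (-1/740*761)/(892/921 + (1/642)*921) = -589973/(-3021615) - 761/(740*(892*(1/921) + 307/214)) = -589973*(-1/3021615) - 761/(740*(892/921 + 307/214)) = 589973/3021615 - 761/(740*473635/197094) = 589973/3021615 - 761/740*197094/473635 = 589973/3021615 - 74994267/175244950 = -24642802638971/105904553918850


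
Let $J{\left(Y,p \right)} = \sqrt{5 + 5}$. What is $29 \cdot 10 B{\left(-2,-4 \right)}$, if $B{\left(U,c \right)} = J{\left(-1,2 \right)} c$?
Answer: $- 1160 \sqrt{10} \approx -3668.2$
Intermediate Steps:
$J{\left(Y,p \right)} = \sqrt{10}$
$B{\left(U,c \right)} = c \sqrt{10}$ ($B{\left(U,c \right)} = \sqrt{10} c = c \sqrt{10}$)
$29 \cdot 10 B{\left(-2,-4 \right)} = 29 \cdot 10 \left(- 4 \sqrt{10}\right) = 290 \left(- 4 \sqrt{10}\right) = - 1160 \sqrt{10}$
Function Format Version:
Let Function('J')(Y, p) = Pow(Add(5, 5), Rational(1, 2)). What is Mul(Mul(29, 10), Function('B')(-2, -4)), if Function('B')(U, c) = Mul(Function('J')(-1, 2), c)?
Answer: Mul(-1160, Pow(10, Rational(1, 2))) ≈ -3668.2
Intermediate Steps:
Function('J')(Y, p) = Pow(10, Rational(1, 2))
Function('B')(U, c) = Mul(c, Pow(10, Rational(1, 2))) (Function('B')(U, c) = Mul(Pow(10, Rational(1, 2)), c) = Mul(c, Pow(10, Rational(1, 2))))
Mul(Mul(29, 10), Function('B')(-2, -4)) = Mul(Mul(29, 10), Mul(-4, Pow(10, Rational(1, 2)))) = Mul(290, Mul(-4, Pow(10, Rational(1, 2)))) = Mul(-1160, Pow(10, Rational(1, 2)))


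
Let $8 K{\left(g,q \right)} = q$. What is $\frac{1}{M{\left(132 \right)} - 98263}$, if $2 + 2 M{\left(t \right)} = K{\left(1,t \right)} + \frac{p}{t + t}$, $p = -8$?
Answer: $- \frac{132}{12969761} \approx -1.0178 \cdot 10^{-5}$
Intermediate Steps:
$K{\left(g,q \right)} = \frac{q}{8}$
$M{\left(t \right)} = -1 - \frac{2}{t} + \frac{t}{16}$ ($M{\left(t \right)} = -1 + \frac{\frac{t}{8} - \frac{8}{t + t}}{2} = -1 + \frac{\frac{t}{8} - \frac{8}{2 t}}{2} = -1 + \frac{\frac{t}{8} - 8 \frac{1}{2 t}}{2} = -1 + \frac{\frac{t}{8} - \frac{4}{t}}{2} = -1 + \frac{- \frac{4}{t} + \frac{t}{8}}{2} = -1 + \left(- \frac{2}{t} + \frac{t}{16}\right) = -1 - \frac{2}{t} + \frac{t}{16}$)
$\frac{1}{M{\left(132 \right)} - 98263} = \frac{1}{\left(-1 - \frac{2}{132} + \frac{1}{16} \cdot 132\right) - 98263} = \frac{1}{\left(-1 - \frac{1}{66} + \frac{33}{4}\right) - 98263} = \frac{1}{\frac{955}{132} - 98263} = \frac{1}{- \frac{12969761}{132}} = - \frac{132}{12969761}$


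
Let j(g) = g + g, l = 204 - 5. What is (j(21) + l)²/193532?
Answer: 58081/193532 ≈ 0.30011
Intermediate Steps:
l = 199
j(g) = 2*g
(j(21) + l)²/193532 = (2*21 + 199)²/193532 = (42 + 199)²*(1/193532) = 241²*(1/193532) = 58081*(1/193532) = 58081/193532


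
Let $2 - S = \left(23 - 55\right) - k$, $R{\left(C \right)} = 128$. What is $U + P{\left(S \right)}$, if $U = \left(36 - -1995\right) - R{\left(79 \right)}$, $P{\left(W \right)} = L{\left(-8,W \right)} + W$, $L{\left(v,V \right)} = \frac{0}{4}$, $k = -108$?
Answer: $1829$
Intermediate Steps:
$L{\left(v,V \right)} = 0$ ($L{\left(v,V \right)} = 0 \cdot \frac{1}{4} = 0$)
$S = -74$ ($S = 2 - \left(\left(23 - 55\right) - -108\right) = 2 - \left(\left(23 - 55\right) + 108\right) = 2 - \left(-32 + 108\right) = 2 - 76 = -74$)
$P{\left(W \right)} = W$ ($P{\left(W \right)} = 0 + W = W$)
$U = 1903$ ($U = \left(36 - -1995\right) - 128 = \left(36 + 1995\right) - 128 = 2031 - 128 = 1903$)
$U + P{\left(S \right)} = 1903 - 74 = 1829$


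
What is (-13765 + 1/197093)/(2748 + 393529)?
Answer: -2712985144/78103422761 ≈ -0.034736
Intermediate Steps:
(-13765 + 1/197093)/(2748 + 393529) = (-13765 + 1/197093)/396277 = -2712985144/197093*1/396277 = -2712985144/78103422761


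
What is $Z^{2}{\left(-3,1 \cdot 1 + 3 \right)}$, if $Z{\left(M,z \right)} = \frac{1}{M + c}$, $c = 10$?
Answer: $\frac{1}{49} \approx 0.020408$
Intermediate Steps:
$Z{\left(M,z \right)} = \frac{1}{10 + M}$ ($Z{\left(M,z \right)} = \frac{1}{M + 10} = \frac{1}{10 + M}$)
$Z^{2}{\left(-3,1 \cdot 1 + 3 \right)} = \left(\frac{1}{10 - 3}\right)^{2} = \left(\frac{1}{7}\right)^{2} = \frac{1}{49}$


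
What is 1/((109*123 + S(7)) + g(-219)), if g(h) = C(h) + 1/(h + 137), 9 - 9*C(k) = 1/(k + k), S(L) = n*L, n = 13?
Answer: 80811/1090866724 ≈ 7.4080e-5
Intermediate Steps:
S(L) = 13*L
C(k) = 1 - 1/(18*k) (C(k) = 1 - 1/(9*(k + k)) = 1 - 1/(2*k)/9 = 1 - 1/(18*k))
g(h) = 1/(137 + h) + (-1/18 + h)/h (g(h) = (-1/18 + h)/h + 1/(h + 137) = (-1/18 + h)/h + 1/(137 + h) = 1/(137 + h) + (-1/18 + h)/h)
1/((109*123 + S(7)) + g(-219)) = 1/((109*123 + 13*7) + (1/18)*(-137 + 18*(-219)² + 2483*(-219))/(-219*(137 - 219))) = 1/((13407 + 91) + (1/18)*(-1/219)*(-137 + 18*47961 - 543777)/(-82)) = 1/(13498 + (1/18)*(-1/219)*(-1/82)*(-137 + 863298 - 543777)) = 1/(13498 + (1/18)*(-1/219)*(-1/82)*319384) = 1/(13498 + 79846/80811) = 1/(1090866724/80811) = 80811/1090866724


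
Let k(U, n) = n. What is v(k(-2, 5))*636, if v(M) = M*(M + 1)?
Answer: 19080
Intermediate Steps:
v(M) = M*(1 + M)
v(k(-2, 5))*636 = (5*(1 + 5))*636 = (5*6)*636 = 30*636 = 19080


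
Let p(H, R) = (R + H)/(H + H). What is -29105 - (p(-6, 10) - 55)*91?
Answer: -72209/3 ≈ -24070.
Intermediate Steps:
p(H, R) = (H + R)/(2*H) (p(H, R) = (H + R)/((2*H)) = (H + R)*(1/(2*H)) = (H + R)/(2*H))
-29105 - (p(-6, 10) - 55)*91 = -29105 - ((½)*(-6 + 10)/(-6) - 55)*91 = -29105 - ((½)*(-⅙)*4 - 55)*91 = -29105 - (-⅓ - 55)*91 = -29105 - (-166)*91/3 = -29105 - 1*(-15106/3) = -29105 + 15106/3 = -72209/3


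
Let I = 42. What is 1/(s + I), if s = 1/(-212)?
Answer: 212/8903 ≈ 0.023812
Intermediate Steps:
s = -1/212 ≈ -0.0047170
1/(s + I) = 1/(-1/212 + 42) = 1/(8903/212) = 212/8903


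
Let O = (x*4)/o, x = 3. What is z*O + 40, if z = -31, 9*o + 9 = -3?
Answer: 319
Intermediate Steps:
o = -4/3 (o = -1 + (⅑)*(-3) = -1 - ⅓ = -4/3 ≈ -1.3333)
O = -9 (O = (3*4)/(-4/3) = 12*(-¾) = -9)
z*O + 40 = -31*(-9) + 40 = 279 + 40 = 319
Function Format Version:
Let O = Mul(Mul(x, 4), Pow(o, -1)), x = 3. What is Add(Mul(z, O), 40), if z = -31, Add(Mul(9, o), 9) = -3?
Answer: 319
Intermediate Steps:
o = Rational(-4, 3) (o = Add(-1, Mul(Rational(1, 9), -3)) = Add(-1, Rational(-1, 3)) = Rational(-4, 3) ≈ -1.3333)
O = -9 (O = Mul(Mul(3, 4), Pow(Rational(-4, 3), -1)) = Mul(12, Rational(-3, 4)) = -9)
Add(Mul(z, O), 40) = Add(Mul(-31, -9), 40) = Add(279, 40) = 319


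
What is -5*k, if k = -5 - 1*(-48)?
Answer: -215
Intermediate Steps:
k = 43 (k = -5 + 48 = 43)
-5*k = -5*43 = -215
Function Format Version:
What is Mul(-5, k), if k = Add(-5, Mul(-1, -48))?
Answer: -215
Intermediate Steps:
k = 43 (k = Add(-5, 48) = 43)
Mul(-5, k) = Mul(-5, 43) = -215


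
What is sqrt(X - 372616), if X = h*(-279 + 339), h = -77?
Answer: 2*I*sqrt(94309) ≈ 614.2*I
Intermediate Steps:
X = -4620 (X = -77*(-279 + 339) = -77*60 = -4620)
sqrt(X - 372616) = sqrt(-4620 - 372616) = sqrt(-377236) = 2*I*sqrt(94309)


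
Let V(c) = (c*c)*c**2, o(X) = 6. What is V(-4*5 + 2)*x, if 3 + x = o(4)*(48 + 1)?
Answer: 30548016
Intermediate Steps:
V(c) = c**4 (V(c) = c**2*c**2 = c**4)
x = 291 (x = -3 + 6*(48 + 1) = -3 + 6*49 = -3 + 294 = 291)
V(-4*5 + 2)*x = (-4*5 + 2)**4*291 = (-20 + 2)**4*291 = (-18)**4*291 = 104976*291 = 30548016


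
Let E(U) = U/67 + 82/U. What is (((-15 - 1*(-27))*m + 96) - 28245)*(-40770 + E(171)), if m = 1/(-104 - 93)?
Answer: 863352617995525/752343 ≈ 1.1476e+9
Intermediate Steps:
E(U) = 82/U + U/67 (E(U) = U*(1/67) + 82/U = U/67 + 82/U = 82/U + U/67)
m = -1/197 (m = 1/(-197) = -1/197 ≈ -0.0050761)
(((-15 - 1*(-27))*m + 96) - 28245)*(-40770 + E(171)) = (((-15 - 1*(-27))*(-1/197) + 96) - 28245)*(-40770 + (82/171 + (1/67)*171)) = (((-15 + 27)*(-1/197) + 96) - 28245)*(-40770 + (82*(1/171) + 171/67)) = ((12*(-1/197) + 96) - 28245)*(-40770 + (82/171 + 171/67)) = ((-12/197 + 96) - 28245)*(-40770 + 34735/11457) = (18900/197 - 28245)*(-467067155/11457) = -5545365/197*(-467067155/11457) = 863352617995525/752343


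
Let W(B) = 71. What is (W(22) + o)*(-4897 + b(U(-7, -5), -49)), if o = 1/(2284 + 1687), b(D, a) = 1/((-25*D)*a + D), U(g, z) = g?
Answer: -5924454999405/17039561 ≈ -3.4769e+5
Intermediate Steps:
b(D, a) = 1/(D - 25*D*a) (b(D, a) = 1/(-25*D*a + D) = 1/(D - 25*D*a))
o = 1/3971 ≈ 0.00025183
(W(22) + o)*(-4897 + b(U(-7, -5), -49)) = (71 + 1/3971)*(-4897 - 1/(-7*(-1 + 25*(-49)))) = 281942*(-4897 - 1*(-1/7)/(-1 - 1225))/3971 = 281942*(-4897 - 1*(-1/7)/(-1226))/3971 = 281942*(-4897 - 1*(-1/7)*(-1/1226))/3971 = 281942*(-4897 - 1/8582)/3971 = (281942/3971)*(-42026055/8582) = -5924454999405/17039561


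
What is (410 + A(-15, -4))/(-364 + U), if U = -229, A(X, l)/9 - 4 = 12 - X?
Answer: -689/593 ≈ -1.1619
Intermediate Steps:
A(X, l) = 144 - 9*X (A(X, l) = 36 + 9*(12 - X) = 36 + (108 - 9*X) = 144 - 9*X)
(410 + A(-15, -4))/(-364 + U) = (410 + (144 - 9*(-15)))/(-364 - 229) = (410 + (144 + 135))/(-593) = (410 + 279)*(-1/593) = 689*(-1/593) = -689/593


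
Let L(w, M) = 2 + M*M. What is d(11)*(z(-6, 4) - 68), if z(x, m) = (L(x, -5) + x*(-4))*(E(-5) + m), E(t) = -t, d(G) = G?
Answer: 4301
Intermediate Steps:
L(w, M) = 2 + M**2
z(x, m) = (5 + m)*(27 - 4*x) (z(x, m) = ((2 + (-5)**2) + x*(-4))*(-1*(-5) + m) = ((2 + 25) - 4*x)*(5 + m) = (27 - 4*x)*(5 + m) = (5 + m)*(27 - 4*x))
d(11)*(z(-6, 4) - 68) = 11*((135 - 20*(-6) + 27*4 - 4*4*(-6)) - 68) = 11*((135 + 120 + 108 + 96) - 68) = 11*(459 - 68) = 11*391 = 4301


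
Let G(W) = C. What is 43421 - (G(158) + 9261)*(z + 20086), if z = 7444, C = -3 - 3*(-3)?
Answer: -255077089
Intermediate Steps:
C = 6 (C = -3 + 9 = 6)
G(W) = 6
43421 - (G(158) + 9261)*(z + 20086) = 43421 - (6 + 9261)*(7444 + 20086) = 43421 - 9267*27530 = 43421 - 1*255120510 = 43421 - 255120510 = -255077089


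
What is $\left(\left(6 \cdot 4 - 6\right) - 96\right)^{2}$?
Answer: $6084$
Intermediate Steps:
$\left(\left(6 \cdot 4 - 6\right) - 96\right)^{2} = \left(\left(24 - 6\right) - 96\right)^{2} = \left(18 - 96\right)^{2} = \left(-78\right)^{2} = 6084$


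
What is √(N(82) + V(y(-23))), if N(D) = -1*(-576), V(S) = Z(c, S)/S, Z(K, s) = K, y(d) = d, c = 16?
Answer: 4*√19021/23 ≈ 23.986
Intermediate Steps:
V(S) = 16/S
N(D) = 576
√(N(82) + V(y(-23))) = √(576 + 16/(-23)) = √(576 + 16*(-1/23)) = √(576 - 16/23) = √(13232/23) = 4*√19021/23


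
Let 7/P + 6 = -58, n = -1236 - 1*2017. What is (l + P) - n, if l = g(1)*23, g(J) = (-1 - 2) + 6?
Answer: 212601/64 ≈ 3321.9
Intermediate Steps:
g(J) = 3 (g(J) = -3 + 6 = 3)
l = 69 (l = 3*23 = 69)
n = -3253 (n = -1236 - 2017 = -3253)
P = -7/64 (P = 7/(-6 - 58) = 7/(-64) = 7*(-1/64) = -7/64 ≈ -0.10938)
(l + P) - n = (69 - 7/64) - 1*(-3253) = 4409/64 + 3253 = 212601/64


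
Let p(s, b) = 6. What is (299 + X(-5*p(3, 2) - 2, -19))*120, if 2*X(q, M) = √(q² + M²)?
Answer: 35880 + 60*√1385 ≈ 38113.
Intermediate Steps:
X(q, M) = √(M² + q²)/2 (X(q, M) = √(q² + M²)/2 = √(M² + q²)/2)
(299 + X(-5*p(3, 2) - 2, -19))*120 = (299 + √((-19)² + (-5*6 - 2)²)/2)*120 = (299 + √(361 + (-30 - 2)²)/2)*120 = (299 + √(361 + (-32)²)/2)*120 = (299 + √(361 + 1024)/2)*120 = (299 + √1385/2)*120 = 35880 + 60*√1385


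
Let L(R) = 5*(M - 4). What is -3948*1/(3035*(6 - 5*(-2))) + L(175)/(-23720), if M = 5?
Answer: -1173617/14398040 ≈ -0.081512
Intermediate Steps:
L(R) = 5 (L(R) = 5*(5 - 4) = 5*1 = 5)
-3948*1/(3035*(6 - 5*(-2))) + L(175)/(-23720) = -3948*1/(3035*(6 - 5*(-2))) + 5/(-23720) = -3948*1/(3035*(6 + 10)) + 5*(-1/23720) = -3948/(16*3035) - 1/4744 = -3948/48560 - 1/4744 = -3948*1/48560 - 1/4744 = -987/12140 - 1/4744 = -1173617/14398040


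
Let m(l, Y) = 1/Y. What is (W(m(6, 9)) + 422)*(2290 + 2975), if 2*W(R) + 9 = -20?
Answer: 4290975/2 ≈ 2.1455e+6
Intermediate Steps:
W(R) = -29/2 (W(R) = -9/2 + (1/2)*(-20) = -9/2 - 10 = -29/2)
(W(m(6, 9)) + 422)*(2290 + 2975) = (-29/2 + 422)*(2290 + 2975) = (815/2)*5265 = 4290975/2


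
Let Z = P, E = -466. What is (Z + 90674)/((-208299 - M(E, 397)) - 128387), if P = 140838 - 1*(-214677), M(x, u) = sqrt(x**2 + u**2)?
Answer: -150225589654/113357087831 + 446189*sqrt(374765)/113357087831 ≈ -1.3228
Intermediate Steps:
M(x, u) = sqrt(u**2 + x**2)
P = 355515 (P = 140838 + 214677 = 355515)
Z = 355515
(Z + 90674)/((-208299 - M(E, 397)) - 128387) = (355515 + 90674)/((-208299 - sqrt(397**2 + (-466)**2)) - 128387) = 446189/((-208299 - sqrt(157609 + 217156)) - 128387) = 446189/((-208299 - sqrt(374765)) - 128387) = 446189/(-336686 - sqrt(374765))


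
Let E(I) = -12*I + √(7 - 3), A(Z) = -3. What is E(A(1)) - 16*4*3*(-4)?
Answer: 806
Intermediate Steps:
E(I) = 2 - 12*I (E(I) = -12*I + √4 = -12*I + 2 = 2 - 12*I)
E(A(1)) - 16*4*3*(-4) = (2 - 12*(-3)) - 16*4*3*(-4) = (2 + 36) - 192*(-4) = 38 - 16*(-48) = 38 + 768 = 806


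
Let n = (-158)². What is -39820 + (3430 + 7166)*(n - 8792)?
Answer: 171318692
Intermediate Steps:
n = 24964
-39820 + (3430 + 7166)*(n - 8792) = -39820 + (3430 + 7166)*(24964 - 8792) = -39820 + 10596*16172 = -39820 + 171358512 = 171318692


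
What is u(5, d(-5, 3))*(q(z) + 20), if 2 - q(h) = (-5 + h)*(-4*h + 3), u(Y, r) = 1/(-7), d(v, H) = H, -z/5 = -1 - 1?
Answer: -207/7 ≈ -29.571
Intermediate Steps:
z = 10 (z = -5*(-1 - 1) = -5*(-2) = 10)
u(Y, r) = -⅐
q(h) = 2 - (-5 + h)*(3 - 4*h) (q(h) = 2 - (-5 + h)*(-4*h + 3) = 2 - (-5 + h)*(3 - 4*h))
u(5, d(-5, 3))*(q(z) + 20) = -((17 - 23*10 + 4*10²) + 20)/7 = -((17 - 230 + 4*100) + 20)/7 = -((17 - 230 + 400) + 20)/7 = -(187 + 20)/7 = -⅐*207 = -207/7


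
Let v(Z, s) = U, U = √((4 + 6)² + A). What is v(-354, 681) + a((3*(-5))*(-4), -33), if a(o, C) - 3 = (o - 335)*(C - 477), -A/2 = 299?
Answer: 140253 + I*√498 ≈ 1.4025e+5 + 22.316*I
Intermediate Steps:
A = -598 (A = -2*299 = -598)
U = I*√498 (U = √((4 + 6)² - 598) = √(10² - 598) = √(100 - 598) = √(-498) = I*√498 ≈ 22.316*I)
a(o, C) = 3 + (-477 + C)*(-335 + o) (a(o, C) = 3 + (o - 335)*(C - 477) = 3 + (-335 + o)*(-477 + C) = 3 + (-477 + C)*(-335 + o))
v(Z, s) = I*√498
v(-354, 681) + a((3*(-5))*(-4), -33) = I*√498 + (159798 - 477*3*(-5)*(-4) - 335*(-33) - 33*3*(-5)*(-4)) = I*√498 + (159798 - (-7155)*(-4) + 11055 - (-495)*(-4)) = I*√498 + (159798 - 477*60 + 11055 - 33*60) = I*√498 + (159798 - 28620 + 11055 - 1980) = I*√498 + 140253 = 140253 + I*√498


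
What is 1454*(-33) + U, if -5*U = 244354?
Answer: -484264/5 ≈ -96853.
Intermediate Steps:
U = -244354/5 (U = -⅕*244354 = -244354/5 ≈ -48871.)
1454*(-33) + U = 1454*(-33) - 244354/5 = -47982 - 244354/5 = -484264/5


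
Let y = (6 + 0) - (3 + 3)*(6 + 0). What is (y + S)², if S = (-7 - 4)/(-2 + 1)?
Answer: 361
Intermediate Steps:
S = 11 (S = -11/(-1) = -11*(-1) = 11)
y = -30 (y = 6 - 6*6 = 6 - 1*36 = 6 - 36 = -30)
(y + S)² = (-30 + 11)² = (-19)² = 361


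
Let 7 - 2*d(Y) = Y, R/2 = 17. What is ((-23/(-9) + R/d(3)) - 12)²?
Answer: 4624/81 ≈ 57.086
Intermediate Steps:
R = 34 (R = 2*17 = 34)
d(Y) = 7/2 - Y/2
((-23/(-9) + R/d(3)) - 12)² = ((-23/(-9) + 34/(7/2 - ½*3)) - 12)² = ((-23*(-⅑) + 34/(7/2 - 3/2)) - 12)² = ((23/9 + 34/2) - 12)² = ((23/9 + 34*(½)) - 12)² = ((23/9 + 17) - 12)² = (176/9 - 12)² = (68/9)² = 4624/81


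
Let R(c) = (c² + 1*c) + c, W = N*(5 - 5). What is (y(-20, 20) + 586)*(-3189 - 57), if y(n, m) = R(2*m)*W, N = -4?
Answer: -1902156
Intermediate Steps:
W = 0 (W = -4*(5 - 5) = -4*0 = 0)
R(c) = c² + 2*c (R(c) = (c² + c) + c = (c + c²) + c = c² + 2*c)
y(n, m) = 0 (y(n, m) = ((2*m)*(2 + 2*m))*0 = (2*m*(2 + 2*m))*0 = 0)
(y(-20, 20) + 586)*(-3189 - 57) = (0 + 586)*(-3189 - 57) = 586*(-3246) = -1902156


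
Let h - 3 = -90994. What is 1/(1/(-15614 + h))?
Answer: -106605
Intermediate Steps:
h = -90991 (h = 3 - 90994 = -90991)
1/(1/(-15614 + h)) = 1/(1/(-15614 - 90991)) = 1/(1/(-106605)) = 1/(-1/106605) = -106605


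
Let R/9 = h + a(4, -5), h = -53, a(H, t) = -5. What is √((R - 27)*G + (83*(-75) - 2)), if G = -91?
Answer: 58*√13 ≈ 209.12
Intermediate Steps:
R = -522 (R = 9*(-53 - 5) = 9*(-58) = -522)
√((R - 27)*G + (83*(-75) - 2)) = √((-522 - 27)*(-91) + (83*(-75) - 2)) = √(-549*(-91) + (-6225 - 2)) = √(49959 - 6227) = √43732 = 58*√13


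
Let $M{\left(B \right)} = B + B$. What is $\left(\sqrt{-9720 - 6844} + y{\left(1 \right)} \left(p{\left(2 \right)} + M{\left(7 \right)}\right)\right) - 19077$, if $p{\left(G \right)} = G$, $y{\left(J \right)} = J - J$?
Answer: $-19077 + 2 i \sqrt{4141} \approx -19077.0 + 128.7 i$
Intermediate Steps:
$y{\left(J \right)} = 0$
$M{\left(B \right)} = 2 B$
$\left(\sqrt{-9720 - 6844} + y{\left(1 \right)} \left(p{\left(2 \right)} + M{\left(7 \right)}\right)\right) - 19077 = \left(\sqrt{-9720 - 6844} + 0 \left(2 + 2 \cdot 7\right)\right) - 19077 = \left(\sqrt{-16564} + 0 \left(2 + 14\right)\right) - 19077 = \left(2 i \sqrt{4141} + 0 \cdot 16\right) - 19077 = \left(2 i \sqrt{4141} + 0\right) - 19077 = 2 i \sqrt{4141} - 19077 = -19077 + 2 i \sqrt{4141}$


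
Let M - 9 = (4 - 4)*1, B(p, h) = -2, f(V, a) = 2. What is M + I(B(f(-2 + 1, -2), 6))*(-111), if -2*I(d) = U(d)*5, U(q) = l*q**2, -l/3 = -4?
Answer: 13329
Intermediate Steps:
l = 12 (l = -3*(-4) = 12)
U(q) = 12*q**2
I(d) = -30*d**2 (I(d) = -12*d**2*5/2 = -30*d**2)
M = 9 (M = 9 + (4 - 4)*1 = 9 + 0*1 = 9 + 0 = 9)
M + I(B(f(-2 + 1, -2), 6))*(-111) = 9 - 30*(-2)**2*(-111) = 9 - 30*4*(-111) = 9 - 120*(-111) = 9 + 13320 = 13329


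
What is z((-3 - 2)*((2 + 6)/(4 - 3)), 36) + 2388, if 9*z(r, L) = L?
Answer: 2392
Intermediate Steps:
z(r, L) = L/9
z((-3 - 2)*((2 + 6)/(4 - 3)), 36) + 2388 = (1/9)*36 + 2388 = 4 + 2388 = 2392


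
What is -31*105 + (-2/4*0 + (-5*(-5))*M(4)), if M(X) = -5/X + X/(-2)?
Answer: -13345/4 ≈ -3336.3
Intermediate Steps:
M(X) = -5/X - X/2 (M(X) = -5/X + X*(-1/2) = -5/X - X/2)
-31*105 + (-2/4*0 + (-5*(-5))*M(4)) = -31*105 + (-2/4*0 + (-5*(-5))*(-5/4 - 1/2*4)) = -3255 + (-2*1/4*0 + 25*(-5*1/4 - 2)) = -3255 + (-1/2*0 + 25*(-5/4 - 2)) = -3255 + (0 + 25*(-13/4)) = -3255 + (0 - 325/4) = -3255 - 325/4 = -13345/4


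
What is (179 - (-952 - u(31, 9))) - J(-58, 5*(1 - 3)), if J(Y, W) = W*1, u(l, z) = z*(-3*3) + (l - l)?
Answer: 1060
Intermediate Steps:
u(l, z) = -9*z (u(l, z) = z*(-9) + 0 = -9*z + 0 = -9*z)
J(Y, W) = W
(179 - (-952 - u(31, 9))) - J(-58, 5*(1 - 3)) = (179 - (-952 - (-9)*9)) - 5*(1 - 3) = (179 - (-952 - 1*(-81))) - 5*(-2) = (179 - (-952 + 81)) - 1*(-10) = (179 - 1*(-871)) + 10 = (179 + 871) + 10 = 1050 + 10 = 1060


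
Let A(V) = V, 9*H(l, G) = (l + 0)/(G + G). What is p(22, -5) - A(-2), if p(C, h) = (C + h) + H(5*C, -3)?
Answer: 458/27 ≈ 16.963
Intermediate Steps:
H(l, G) = l/(18*G) (H(l, G) = ((l + 0)/(G + G))/9 = (l/((2*G)))/9 = (l*(1/(2*G)))/9 = (l/(2*G))/9 = l/(18*G))
p(C, h) = h + 49*C/54 (p(C, h) = (C + h) + (1/18)*(5*C)/(-3) = (C + h) + (1/18)*(5*C)*(-1/3) = (C + h) - 5*C/54 = h + 49*C/54)
p(22, -5) - A(-2) = (-5 + (49/54)*22) - 1*(-2) = (-5 + 539/27) + 2 = 404/27 + 2 = 458/27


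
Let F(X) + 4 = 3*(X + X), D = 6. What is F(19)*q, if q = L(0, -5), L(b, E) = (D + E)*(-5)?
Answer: -550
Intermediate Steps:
F(X) = -4 + 6*X (F(X) = -4 + 3*(X + X) = -4 + 3*(2*X) = -4 + 6*X)
L(b, E) = -30 - 5*E (L(b, E) = (6 + E)*(-5) = -30 - 5*E)
q = -5 (q = -30 - 5*(-5) = -30 + 25 = -5)
F(19)*q = (-4 + 6*19)*(-5) = (-4 + 114)*(-5) = 110*(-5) = -550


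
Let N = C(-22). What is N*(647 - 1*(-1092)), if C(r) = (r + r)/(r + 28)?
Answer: -38258/3 ≈ -12753.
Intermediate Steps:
C(r) = 2*r/(28 + r) (C(r) = (2*r)/(28 + r) = 2*r/(28 + r))
N = -22/3 (N = 2*(-22)/(28 - 22) = 2*(-22)/6 = 2*(-22)*(1/6) = -22/3 ≈ -7.3333)
N*(647 - 1*(-1092)) = -22*(647 - 1*(-1092))/3 = -22*(647 + 1092)/3 = -22/3*1739 = -38258/3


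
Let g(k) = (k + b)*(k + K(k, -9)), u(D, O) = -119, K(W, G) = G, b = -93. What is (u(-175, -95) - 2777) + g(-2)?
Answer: -1851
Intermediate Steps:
g(k) = (-93 + k)*(-9 + k) (g(k) = (k - 93)*(k - 9) = (-93 + k)*(-9 + k))
(u(-175, -95) - 2777) + g(-2) = (-119 - 2777) + (837 + (-2)² - 102*(-2)) = -2896 + (837 + 4 + 204) = -2896 + 1045 = -1851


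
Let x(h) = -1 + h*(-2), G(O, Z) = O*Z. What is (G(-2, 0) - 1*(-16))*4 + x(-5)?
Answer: 73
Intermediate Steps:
x(h) = -1 - 2*h
(G(-2, 0) - 1*(-16))*4 + x(-5) = (-2*0 - 1*(-16))*4 + (-1 - 2*(-5)) = (0 + 16)*4 + (-1 + 10) = 16*4 + 9 = 64 + 9 = 73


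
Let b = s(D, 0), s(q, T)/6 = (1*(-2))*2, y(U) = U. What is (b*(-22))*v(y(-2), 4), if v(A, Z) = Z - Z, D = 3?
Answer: 0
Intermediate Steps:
s(q, T) = -24 (s(q, T) = 6*((1*(-2))*2) = 6*(-2*2) = 6*(-4) = -24)
b = -24
v(A, Z) = 0
(b*(-22))*v(y(-2), 4) = -24*(-22)*0 = 528*0 = 0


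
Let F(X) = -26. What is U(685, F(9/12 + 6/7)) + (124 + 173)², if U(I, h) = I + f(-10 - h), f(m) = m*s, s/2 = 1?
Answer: 88926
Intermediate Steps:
s = 2 (s = 2*1 = 2)
f(m) = 2*m (f(m) = m*2 = 2*m)
U(I, h) = -20 + I - 2*h (U(I, h) = I + 2*(-10 - h) = I + (-20 - 2*h) = -20 + I - 2*h)
U(685, F(9/12 + 6/7)) + (124 + 173)² = (-20 + 685 - 2*(-26)) + (124 + 173)² = (-20 + 685 + 52) + 297² = 717 + 88209 = 88926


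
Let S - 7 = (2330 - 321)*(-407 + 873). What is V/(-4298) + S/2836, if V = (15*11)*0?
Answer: 936201/2836 ≈ 330.11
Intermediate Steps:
V = 0 (V = 165*0 = 0)
S = 936201 (S = 7 + (2330 - 321)*(-407 + 873) = 7 + 2009*466 = 7 + 936194 = 936201)
V/(-4298) + S/2836 = 0/(-4298) + 936201/2836 = 0*(-1/4298) + 936201*(1/2836) = 0 + 936201/2836 = 936201/2836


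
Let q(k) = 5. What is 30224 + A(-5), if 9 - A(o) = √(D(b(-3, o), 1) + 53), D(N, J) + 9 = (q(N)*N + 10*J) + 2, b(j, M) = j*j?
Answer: 30233 - √101 ≈ 30223.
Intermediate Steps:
b(j, M) = j²
D(N, J) = -7 + 5*N + 10*J (D(N, J) = -9 + ((5*N + 10*J) + 2) = -9 + (2 + 5*N + 10*J) = -7 + 5*N + 10*J)
A(o) = 9 - √101 (A(o) = 9 - √((-7 + 5*(-3)² + 10*1) + 53) = 9 - √((-7 + 5*9 + 10) + 53) = 9 - √((-7 + 45 + 10) + 53) = 9 - √(48 + 53) = 9 - √101)
30224 + A(-5) = 30224 + (9 - √101) = 30233 - √101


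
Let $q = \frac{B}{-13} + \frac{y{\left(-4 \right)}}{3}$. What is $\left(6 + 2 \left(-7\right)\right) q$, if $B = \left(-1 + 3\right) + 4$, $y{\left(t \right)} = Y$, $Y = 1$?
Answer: $\frac{40}{39} \approx 1.0256$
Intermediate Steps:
$y{\left(t \right)} = 1$
$B = 6$ ($B = 2 + 4 = 6$)
$q = - \frac{5}{39}$ ($q = \frac{6}{-13} + 1 \cdot \frac{1}{3} = 6 \left(- \frac{1}{13}\right) + 1 \cdot \frac{1}{3} = - \frac{6}{13} + \frac{1}{3} = - \frac{5}{39} \approx -0.12821$)
$\left(6 + 2 \left(-7\right)\right) q = \left(6 + 2 \left(-7\right)\right) \left(- \frac{5}{39}\right) = \left(6 - 14\right) \left(- \frac{5}{39}\right) = \left(-8\right) \left(- \frac{5}{39}\right) = \frac{40}{39}$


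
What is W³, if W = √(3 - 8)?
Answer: -5*I*√5 ≈ -11.18*I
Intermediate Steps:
W = I*√5 (W = √(-5) = I*√5 ≈ 2.2361*I)
W³ = (I*√5)³ = -5*I*√5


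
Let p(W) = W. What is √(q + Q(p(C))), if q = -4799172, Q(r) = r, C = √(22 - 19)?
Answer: √(-4799172 + √3) ≈ 2190.7*I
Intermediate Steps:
C = √3 ≈ 1.7320
√(q + Q(p(C))) = √(-4799172 + √3)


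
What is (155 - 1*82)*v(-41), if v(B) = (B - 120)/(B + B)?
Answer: 11753/82 ≈ 143.33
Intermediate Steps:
v(B) = (-120 + B)/(2*B) (v(B) = (-120 + B)/((2*B)) = (-120 + B)*(1/(2*B)) = (-120 + B)/(2*B))
(155 - 1*82)*v(-41) = (155 - 1*82)*((1/2)*(-120 - 41)/(-41)) = (155 - 82)*((1/2)*(-1/41)*(-161)) = 73*(161/82) = 11753/82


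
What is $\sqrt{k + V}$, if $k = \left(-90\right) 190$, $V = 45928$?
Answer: $2 \sqrt{7207} \approx 169.79$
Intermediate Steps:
$k = -17100$
$\sqrt{k + V} = \sqrt{-17100 + 45928} = \sqrt{28828} = 2 \sqrt{7207}$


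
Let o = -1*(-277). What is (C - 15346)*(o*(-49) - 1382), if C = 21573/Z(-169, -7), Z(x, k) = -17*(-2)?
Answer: 440020965/2 ≈ 2.2001e+8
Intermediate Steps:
Z(x, k) = 34
o = 277
C = 1269/2 (C = 21573/34 = 21573*(1/34) = 1269/2 ≈ 634.50)
(C - 15346)*(o*(-49) - 1382) = (1269/2 - 15346)*(277*(-49) - 1382) = -29423*(-13573 - 1382)/2 = -29423/2*(-14955) = 440020965/2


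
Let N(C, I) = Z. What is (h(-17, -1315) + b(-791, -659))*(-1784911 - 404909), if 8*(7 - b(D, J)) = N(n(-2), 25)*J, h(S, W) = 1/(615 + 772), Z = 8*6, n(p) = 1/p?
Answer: -12030669616560/1387 ≈ -8.6739e+9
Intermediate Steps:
Z = 48
N(C, I) = 48
h(S, W) = 1/1387
b(D, J) = 7 - 6*J
(h(-17, -1315) + b(-791, -659))*(-1784911 - 404909) = (1/1387 + (7 - 6*(-659)))*(-1784911 - 404909) = (1/1387 + (7 + 3954))*(-2189820) = (1/1387 + 3961)*(-2189820) = (5493908/1387)*(-2189820) = -12030669616560/1387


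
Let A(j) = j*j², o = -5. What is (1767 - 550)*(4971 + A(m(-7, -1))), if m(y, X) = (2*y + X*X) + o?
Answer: -1047837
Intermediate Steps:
m(y, X) = -5 + X² + 2*y (m(y, X) = (2*y + X*X) - 5 = (2*y + X²) - 5 = (X² + 2*y) - 5 = -5 + X² + 2*y)
A(j) = j³
(1767 - 550)*(4971 + A(m(-7, -1))) = (1767 - 550)*(4971 + (-5 + (-1)² + 2*(-7))³) = 1217*(4971 + (-5 + 1 - 14)³) = 1217*(4971 + (-18)³) = 1217*(4971 - 5832) = 1217*(-861) = -1047837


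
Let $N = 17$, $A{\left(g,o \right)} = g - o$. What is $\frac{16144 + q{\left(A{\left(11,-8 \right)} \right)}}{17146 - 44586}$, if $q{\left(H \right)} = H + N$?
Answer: $- \frac{809}{1372} \approx -0.58965$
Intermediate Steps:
$q{\left(H \right)} = 17 + H$ ($q{\left(H \right)} = H + 17 = 17 + H$)
$\frac{16144 + q{\left(A{\left(11,-8 \right)} \right)}}{17146 - 44586} = \frac{16144 + \left(17 + \left(11 - -8\right)\right)}{17146 - 44586} = \frac{16144 + \left(17 + \left(11 + 8\right)\right)}{-27440} = \left(16144 + \left(17 + 19\right)\right) \left(- \frac{1}{27440}\right) = \left(16144 + 36\right) \left(- \frac{1}{27440}\right) = 16180 \left(- \frac{1}{27440}\right) = - \frac{809}{1372}$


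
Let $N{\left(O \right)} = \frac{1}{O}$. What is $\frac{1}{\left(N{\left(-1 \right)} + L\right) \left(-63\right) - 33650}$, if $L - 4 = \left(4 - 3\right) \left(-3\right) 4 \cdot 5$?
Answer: $- \frac{1}{30059} \approx -3.3268 \cdot 10^{-5}$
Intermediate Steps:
$L = -56$ ($L = 4 + \left(4 - 3\right) \left(-3\right) 4 \cdot 5 = 4 + 1 \left(\left(-12\right) 5\right) = 4 + 1 \left(-60\right) = 4 - 60 = -56$)
$\frac{1}{\left(N{\left(-1 \right)} + L\right) \left(-63\right) - 33650} = \frac{1}{\left(\frac{1}{-1} - 56\right) \left(-63\right) - 33650} = \frac{1}{\left(-1 - 56\right) \left(-63\right) - 33650} = \frac{1}{\left(-57\right) \left(-63\right) - 33650} = \frac{1}{3591 - 33650} = \frac{1}{-30059} = - \frac{1}{30059}$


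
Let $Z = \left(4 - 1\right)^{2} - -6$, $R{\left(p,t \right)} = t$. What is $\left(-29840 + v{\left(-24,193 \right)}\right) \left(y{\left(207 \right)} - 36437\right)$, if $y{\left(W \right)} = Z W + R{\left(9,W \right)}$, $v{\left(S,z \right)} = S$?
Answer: $989245000$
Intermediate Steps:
$Z = 15$ ($Z = 3^{2} + 6 = 9 + 6 = 15$)
$y{\left(W \right)} = 16 W$ ($y{\left(W \right)} = 15 W + W = 16 W$)
$\left(-29840 + v{\left(-24,193 \right)}\right) \left(y{\left(207 \right)} - 36437\right) = \left(-29840 - 24\right) \left(16 \cdot 207 - 36437\right) = - 29864 \left(3312 - 36437\right) = \left(-29864\right) \left(-33125\right) = 989245000$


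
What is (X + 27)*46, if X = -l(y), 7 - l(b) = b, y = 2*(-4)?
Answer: 552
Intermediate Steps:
y = -8
l(b) = 7 - b
X = -15 (X = -(7 - 1*(-8)) = -(7 + 8) = -1*15 = -15)
(X + 27)*46 = (-15 + 27)*46 = 12*46 = 552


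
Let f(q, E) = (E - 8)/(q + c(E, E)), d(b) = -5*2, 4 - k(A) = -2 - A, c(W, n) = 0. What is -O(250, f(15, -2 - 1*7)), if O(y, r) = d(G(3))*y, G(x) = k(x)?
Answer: 2500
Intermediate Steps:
k(A) = 6 + A (k(A) = 4 - (-2 - A) = 4 + (2 + A) = 6 + A)
G(x) = 6 + x
d(b) = -10
f(q, E) = (-8 + E)/q (f(q, E) = (E - 8)/(q + 0) = (-8 + E)/q)
O(y, r) = -10*y
-O(250, f(15, -2 - 1*7)) = -(-10)*250 = -1*(-2500) = 2500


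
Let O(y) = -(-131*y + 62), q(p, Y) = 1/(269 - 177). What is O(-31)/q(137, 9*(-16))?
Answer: -379316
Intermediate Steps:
q(p, Y) = 1/92
O(y) = -62 + 131*y (O(y) = -(62 - 131*y) = -62 + 131*y)
O(-31)/q(137, 9*(-16)) = (-62 + 131*(-31))/(1/92) = (-62 - 4061)*92 = -4123*92 = -379316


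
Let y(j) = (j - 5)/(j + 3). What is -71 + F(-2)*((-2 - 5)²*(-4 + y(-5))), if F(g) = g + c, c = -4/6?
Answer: -605/3 ≈ -201.67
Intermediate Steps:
c = -⅔ (c = -4*⅙ = -⅔ ≈ -0.66667)
y(j) = (-5 + j)/(3 + j)
F(g) = -⅔ + g (F(g) = g - ⅔ = -⅔ + g)
-71 + F(-2)*((-2 - 5)²*(-4 + y(-5))) = -71 + (-⅔ - 2)*((-2 - 5)²*(-4 + (-5 - 5)/(3 - 5))) = -71 - 8*(-7)²*(-4 - 10/(-2))/3 = -71 - 392*(-4 - ½*(-10))/3 = -71 - 392*(-4 + 5)/3 = -71 - 392/3 = -605/3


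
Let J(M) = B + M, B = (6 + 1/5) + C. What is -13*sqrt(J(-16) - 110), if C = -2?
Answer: -13*I*sqrt(3045)/5 ≈ -143.47*I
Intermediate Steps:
B = 21/5 (B = (6 + 1/5) - 2 = 31/5 - 2 = 21/5 ≈ 4.2000)
J(M) = 21/5 + M
-13*sqrt(J(-16) - 110) = -13*sqrt((21/5 - 16) - 110) = -13*sqrt(-59/5 - 110) = -13*I*sqrt(3045)/5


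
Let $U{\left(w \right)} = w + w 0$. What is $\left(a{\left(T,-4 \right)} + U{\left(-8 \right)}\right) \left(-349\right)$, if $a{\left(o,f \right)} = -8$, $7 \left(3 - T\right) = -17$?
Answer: $5584$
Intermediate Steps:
$T = \frac{38}{7}$ ($T = 3 - - \frac{17}{7} = 3 + \frac{17}{7} = \frac{38}{7} \approx 5.4286$)
$U{\left(w \right)} = w$ ($U{\left(w \right)} = w + 0 = w$)
$\left(a{\left(T,-4 \right)} + U{\left(-8 \right)}\right) \left(-349\right) = \left(-8 - 8\right) \left(-349\right) = \left(-16\right) \left(-349\right) = 5584$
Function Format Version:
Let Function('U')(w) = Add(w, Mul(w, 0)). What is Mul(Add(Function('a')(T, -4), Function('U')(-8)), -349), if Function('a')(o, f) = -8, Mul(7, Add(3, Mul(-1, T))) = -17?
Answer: 5584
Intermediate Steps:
T = Rational(38, 7) (T = Add(3, Mul(Rational(-1, 7), -17)) = Add(3, Rational(17, 7)) = Rational(38, 7) ≈ 5.4286)
Function('U')(w) = w (Function('U')(w) = Add(w, 0) = w)
Mul(Add(Function('a')(T, -4), Function('U')(-8)), -349) = Mul(Add(-8, -8), -349) = Mul(-16, -349) = 5584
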